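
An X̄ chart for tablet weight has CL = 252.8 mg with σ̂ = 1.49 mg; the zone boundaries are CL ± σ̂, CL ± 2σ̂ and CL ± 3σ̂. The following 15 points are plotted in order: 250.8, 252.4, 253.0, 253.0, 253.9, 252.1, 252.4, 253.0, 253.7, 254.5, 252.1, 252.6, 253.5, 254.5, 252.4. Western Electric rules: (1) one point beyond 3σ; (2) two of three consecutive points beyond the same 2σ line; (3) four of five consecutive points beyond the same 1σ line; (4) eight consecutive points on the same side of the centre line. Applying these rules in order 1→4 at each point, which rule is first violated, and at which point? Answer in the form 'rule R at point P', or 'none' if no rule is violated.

none

Zone of each point (C = within 1σ̂, B = 1σ̂–2σ̂, A = 2σ̂–3σ̂, * = beyond 3σ̂; sign = side of CL): 1:-B, 2:-C, 3:+C, 4:+C, 5:+C, 6:-C, 7:-C, 8:+C, 9:+C, 10:+B, 11:-C, 12:-C, 13:+C, 14:+B, 15:-C
No rule fires across all 15 points.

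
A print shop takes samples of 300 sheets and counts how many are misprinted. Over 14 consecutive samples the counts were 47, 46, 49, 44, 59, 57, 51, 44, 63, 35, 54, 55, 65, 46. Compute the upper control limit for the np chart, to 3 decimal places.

p̄ = Σdᵢ / (k·n) = 715 / (14 × 300) = 0.17024
UCL = np̄ + 3·√(np̄(1−p̄)) = 51.0714 + 3 × √(51.0714×0.82976) = 51.0714 + 3 × 6.5098 = 70.6007

70.601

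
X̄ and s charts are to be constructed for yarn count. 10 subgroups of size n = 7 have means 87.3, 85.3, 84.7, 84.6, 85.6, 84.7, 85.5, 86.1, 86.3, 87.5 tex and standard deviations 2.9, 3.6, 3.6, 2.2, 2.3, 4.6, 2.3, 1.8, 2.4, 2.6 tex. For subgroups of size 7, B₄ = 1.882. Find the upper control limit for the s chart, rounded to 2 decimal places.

5.33

s̄ = (2.9 + 3.6 + 3.6 + 2.2 + 2.3 + 4.6 + 2.3 + 1.8 + 2.4 + 2.6) / 10 = 2.8300
UCL_s = B₄·s̄ = 1.882 × 2.8300 = 5.3261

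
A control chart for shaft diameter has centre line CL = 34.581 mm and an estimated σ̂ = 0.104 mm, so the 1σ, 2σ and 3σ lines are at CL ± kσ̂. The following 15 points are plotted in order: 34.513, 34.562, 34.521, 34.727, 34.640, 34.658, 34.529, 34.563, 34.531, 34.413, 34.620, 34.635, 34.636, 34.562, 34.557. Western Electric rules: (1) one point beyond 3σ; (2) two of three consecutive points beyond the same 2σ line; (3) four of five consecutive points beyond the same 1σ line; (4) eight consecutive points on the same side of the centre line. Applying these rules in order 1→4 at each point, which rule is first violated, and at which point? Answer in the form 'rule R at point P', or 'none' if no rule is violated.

Zone of each point (C = within 1σ̂, B = 1σ̂–2σ̂, A = 2σ̂–3σ̂, * = beyond 3σ̂; sign = side of CL): 1:-C, 2:-C, 3:-C, 4:+B, 5:+C, 6:+C, 7:-C, 8:-C, 9:-C, 10:-B, 11:+C, 12:+C, 13:+C, 14:-C, 15:-C
No rule fires across all 15 points.

none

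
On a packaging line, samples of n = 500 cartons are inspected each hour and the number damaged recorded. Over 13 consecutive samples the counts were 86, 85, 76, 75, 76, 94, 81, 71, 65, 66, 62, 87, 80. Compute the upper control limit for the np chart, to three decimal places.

101.474

p̄ = Σdᵢ / (k·n) = 1004 / (13 × 500) = 0.15446
UCL = np̄ + 3·√(np̄(1−p̄)) = 77.2308 + 3 × √(77.2308×0.84554) = 77.2308 + 3 × 8.0809 = 101.4736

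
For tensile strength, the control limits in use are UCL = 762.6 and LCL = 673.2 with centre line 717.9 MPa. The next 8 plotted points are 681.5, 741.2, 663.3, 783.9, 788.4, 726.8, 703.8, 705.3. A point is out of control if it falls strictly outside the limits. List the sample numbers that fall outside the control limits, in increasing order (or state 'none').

3, 4, 5

Compare each point to [673.2, 762.6]: sample 3 = 663.3 < LCL; sample 4 = 783.9 > UCL; sample 5 = 788.4 > UCL.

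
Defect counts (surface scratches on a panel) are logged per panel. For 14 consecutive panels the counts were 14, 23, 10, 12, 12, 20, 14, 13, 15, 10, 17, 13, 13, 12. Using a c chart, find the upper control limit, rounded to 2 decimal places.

25.42

c̄ = (14 + 23 + 10 + 12 + 12 + 20 + 14 + 13 + 15 + 10 + 17 + 13 + 13 + 12) / 14 = 198 / 14 = 14.1429
UCL = c̄ + 3√c̄ = 14.1429 + 3 × √14.1429 = 14.1429 + 3 × 3.7607 = 25.4250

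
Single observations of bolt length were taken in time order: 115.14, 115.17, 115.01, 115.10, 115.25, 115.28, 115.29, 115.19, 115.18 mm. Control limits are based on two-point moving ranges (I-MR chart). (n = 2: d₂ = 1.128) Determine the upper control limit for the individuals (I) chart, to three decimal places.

X̄ = (115.14 + 115.17 + 115.01 + 115.10 + 115.25 + 115.28 + 115.29 + 115.19 + 115.18) / 9 = 115.1789
Moving ranges: 0.03, 0.16, 0.09, 0.15, 0.03, 0.01, 0.10, 0.01; M̄R̄ = 0.5800 / 8 = 0.0725
UCL = X̄ + 3·M̄R̄/d₂ = 115.1789 + 3 × 0.0725 / 1.128 = 115.3717

115.372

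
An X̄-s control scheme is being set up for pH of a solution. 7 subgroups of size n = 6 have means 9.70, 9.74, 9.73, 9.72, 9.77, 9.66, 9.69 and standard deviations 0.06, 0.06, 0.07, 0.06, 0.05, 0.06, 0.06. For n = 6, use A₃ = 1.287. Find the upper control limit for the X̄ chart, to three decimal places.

9.793

X̄̄ = (9.70 + 9.74 + 9.73 + 9.72 + 9.77 + 9.66 + 9.69) / 7 = 9.7157
s̄ = (0.06 + 0.06 + 0.07 + 0.06 + 0.05 + 0.06 + 0.06) / 7 = 0.0600
UCL = X̄̄ + A₃·s̄ = 9.7157 + 1.287 × 0.0600 = 9.7929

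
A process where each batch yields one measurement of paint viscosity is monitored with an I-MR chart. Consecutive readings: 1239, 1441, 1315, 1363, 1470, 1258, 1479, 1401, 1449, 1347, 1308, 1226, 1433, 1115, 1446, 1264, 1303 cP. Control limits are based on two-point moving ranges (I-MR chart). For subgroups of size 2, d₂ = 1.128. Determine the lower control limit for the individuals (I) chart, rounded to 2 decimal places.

955.23

X̄ = (1239 + 1441 + 1315 + 1363 + 1470 + 1258 + 1479 + 1401 + 1449 + 1347 + 1308 + 1226 + 1433 + 1115 + 1446 + 1264 + 1303) / 17 = 1344.5294
Moving ranges: 202, 126, 48, 107, 212, 221, 78, 48, 102, 39, 82, 207, 318, 331, 182, 39; M̄R̄ = 2342.0000 / 16 = 146.3750
LCL = X̄ − 3·M̄R̄/d₂ = 1344.5294 − 3 × 146.3750 / 1.128 = 955.2342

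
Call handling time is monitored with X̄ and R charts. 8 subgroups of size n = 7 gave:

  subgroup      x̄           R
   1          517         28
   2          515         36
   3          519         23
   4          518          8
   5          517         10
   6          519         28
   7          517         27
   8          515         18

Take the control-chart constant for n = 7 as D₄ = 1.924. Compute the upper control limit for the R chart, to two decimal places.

R̄ = (28 + 36 + 23 + 8 + 10 + 28 + 27 + 18) / 8 = 178.0000 / 8 = 22.2500
UCL_R = D₄·R̄ = 1.924 × 22.2500 = 42.8090

42.81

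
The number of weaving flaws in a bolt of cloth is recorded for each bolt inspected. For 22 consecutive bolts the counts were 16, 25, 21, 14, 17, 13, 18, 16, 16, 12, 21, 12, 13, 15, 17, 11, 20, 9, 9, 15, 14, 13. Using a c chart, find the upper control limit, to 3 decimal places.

c̄ = (16 + 25 + 21 + 14 + 17 + 13 + 18 + 16 + 16 + 12 + 21 + 12 + 13 + 15 + 17 + 11 + 20 + 9 + 9 + 15 + 14 + 13) / 22 = 337 / 22 = 15.3182
UCL = c̄ + 3√c̄ = 15.3182 + 3 × √15.3182 = 15.3182 + 3 × 3.9138 = 27.0597

27.060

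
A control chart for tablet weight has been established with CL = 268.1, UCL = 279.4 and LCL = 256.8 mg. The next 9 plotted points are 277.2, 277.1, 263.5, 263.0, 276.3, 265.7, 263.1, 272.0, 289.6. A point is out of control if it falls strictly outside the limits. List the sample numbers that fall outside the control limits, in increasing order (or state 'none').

9

Compare each point to [256.8, 279.4]: sample 9 = 289.6 > UCL.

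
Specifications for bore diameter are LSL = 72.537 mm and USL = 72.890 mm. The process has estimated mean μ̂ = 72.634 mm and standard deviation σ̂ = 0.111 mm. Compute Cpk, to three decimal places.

0.291

Cpu = (USL − μ̂) / (3σ̂) = (72.890 − 72.634) / (3 × 0.111) = 0.7688; Cpl = (μ̂ − LSL) / (3σ̂) = (72.634 − 72.537) / (3 × 0.111) = 0.2913; Cpk = min(Cpu, Cpl) = 0.2913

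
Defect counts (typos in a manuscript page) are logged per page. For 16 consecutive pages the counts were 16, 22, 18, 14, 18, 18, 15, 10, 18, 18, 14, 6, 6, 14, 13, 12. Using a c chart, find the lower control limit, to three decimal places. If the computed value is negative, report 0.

c̄ = (16 + 22 + 18 + 14 + 18 + 18 + 15 + 10 + 18 + 18 + 14 + 6 + 6 + 14 + 13 + 12) / 16 = 232 / 16 = 14.5000
LCL = c̄ − 3√c̄ = 14.5000 − 3 × 3.8079 = 3.0763

3.076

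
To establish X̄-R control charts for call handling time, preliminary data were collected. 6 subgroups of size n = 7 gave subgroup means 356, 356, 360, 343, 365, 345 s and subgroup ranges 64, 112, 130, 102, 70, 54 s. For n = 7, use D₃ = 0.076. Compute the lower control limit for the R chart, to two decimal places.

6.74

R̄ = (64 + 112 + 130 + 102 + 70 + 54) / 6 = 532.0000 / 6 = 88.6667
LCL_R = D₃·R̄ = 0.076 × 88.6667 = 6.7387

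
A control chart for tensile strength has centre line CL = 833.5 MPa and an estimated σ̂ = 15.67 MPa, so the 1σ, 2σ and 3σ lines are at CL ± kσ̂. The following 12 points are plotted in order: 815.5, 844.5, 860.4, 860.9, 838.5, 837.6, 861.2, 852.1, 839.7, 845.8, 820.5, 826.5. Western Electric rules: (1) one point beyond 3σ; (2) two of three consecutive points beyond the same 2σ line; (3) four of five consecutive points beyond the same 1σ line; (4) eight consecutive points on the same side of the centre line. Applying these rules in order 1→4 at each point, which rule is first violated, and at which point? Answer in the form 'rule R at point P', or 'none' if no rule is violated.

rule 4 at point 9

Zone of each point (C = within 1σ̂, B = 1σ̂–2σ̂, A = 2σ̂–3σ̂, * = beyond 3σ̂; sign = side of CL): 1:-B, 2:+C, 3:+B, 4:+B, 5:+C, 6:+C, 7:+B, 8:+B, 9:+C, 10:+C, 11:-C, 12:-C
Rule 4 (eight consecutive points on the same side of the centre line) is satisfied at point 9.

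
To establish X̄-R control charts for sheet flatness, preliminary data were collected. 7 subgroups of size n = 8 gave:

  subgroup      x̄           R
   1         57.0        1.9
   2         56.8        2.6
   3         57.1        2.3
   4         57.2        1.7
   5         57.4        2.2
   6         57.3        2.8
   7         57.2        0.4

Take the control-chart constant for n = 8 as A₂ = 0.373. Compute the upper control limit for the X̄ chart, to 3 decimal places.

57.884

X̄̄ = (57.0 + 56.8 + 57.1 + 57.2 + 57.4 + 57.3 + 57.2) / 7 = 400.0000 / 7 = 57.1429
R̄ = (1.9 + 2.6 + 2.3 + 1.7 + 2.2 + 2.8 + 0.4) / 7 = 13.9000 / 7 = 1.9857
UCL = X̄̄ + A₂·R̄ = 57.1429 + 0.373 × 1.9857 = 57.8835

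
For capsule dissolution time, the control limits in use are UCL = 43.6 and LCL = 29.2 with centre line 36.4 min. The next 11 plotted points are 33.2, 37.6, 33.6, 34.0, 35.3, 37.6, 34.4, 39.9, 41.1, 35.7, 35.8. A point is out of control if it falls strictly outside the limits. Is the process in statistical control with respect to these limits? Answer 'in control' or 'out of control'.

All 11 points lie within [29.2, 43.6].

in control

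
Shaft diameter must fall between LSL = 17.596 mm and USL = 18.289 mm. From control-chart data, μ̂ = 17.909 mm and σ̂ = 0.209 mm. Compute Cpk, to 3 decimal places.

Cpu = (USL − μ̂) / (3σ̂) = (18.289 − 17.909) / (3 × 0.209) = 0.6061; Cpl = (μ̂ − LSL) / (3σ̂) = (17.909 − 17.596) / (3 × 0.209) = 0.4992; Cpk = min(Cpu, Cpl) = 0.4992

0.499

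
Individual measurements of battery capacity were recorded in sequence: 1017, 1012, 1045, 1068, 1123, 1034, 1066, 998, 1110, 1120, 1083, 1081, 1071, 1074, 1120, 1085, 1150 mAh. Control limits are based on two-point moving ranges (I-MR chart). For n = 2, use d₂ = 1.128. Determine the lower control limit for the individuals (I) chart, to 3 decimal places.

X̄ = (1017 + 1012 + 1045 + 1068 + 1123 + 1034 + 1066 + 998 + 1110 + 1120 + 1083 + 1081 + 1071 + 1074 + 1120 + 1085 + 1150) / 17 = 1073.9412
Moving ranges: 5, 33, 23, 55, 89, 32, 68, 112, 10, 37, 2, 10, 3, 46, 35, 65; M̄R̄ = 625.0000 / 16 = 39.0625
LCL = X̄ − 3·M̄R̄/d₂ = 1073.9412 − 3 × 39.0625 / 1.128 = 970.0515

970.052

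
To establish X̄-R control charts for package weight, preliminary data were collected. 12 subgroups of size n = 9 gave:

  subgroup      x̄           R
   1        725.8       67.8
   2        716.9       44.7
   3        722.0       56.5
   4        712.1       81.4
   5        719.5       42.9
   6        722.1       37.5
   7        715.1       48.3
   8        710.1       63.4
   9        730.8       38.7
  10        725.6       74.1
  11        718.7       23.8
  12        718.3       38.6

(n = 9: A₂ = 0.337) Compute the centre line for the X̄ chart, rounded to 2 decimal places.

719.75

X̄̄ = (725.8 + 716.9 + 722.0 + 712.1 + 719.5 + 722.1 + 715.1 + 710.1 + 730.8 + 725.6 + 718.7 + 718.3) / 12 = 8637.0000 / 12 = 719.7500
CL = X̄̄ = 719.7500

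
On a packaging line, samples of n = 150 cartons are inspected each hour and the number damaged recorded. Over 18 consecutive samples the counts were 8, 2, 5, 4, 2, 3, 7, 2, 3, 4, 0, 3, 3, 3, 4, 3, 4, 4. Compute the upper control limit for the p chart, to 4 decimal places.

p̄ = Σdᵢ / (k·n) = 64 / (18 × 150) = 0.02370
UCL = p̄ + 3·√(p̄(1−p̄)/n) = 0.02370 + 3 × √(0.02370×0.97630/150) = 0.02370 + 3 × 0.01242 = 0.06097

0.0610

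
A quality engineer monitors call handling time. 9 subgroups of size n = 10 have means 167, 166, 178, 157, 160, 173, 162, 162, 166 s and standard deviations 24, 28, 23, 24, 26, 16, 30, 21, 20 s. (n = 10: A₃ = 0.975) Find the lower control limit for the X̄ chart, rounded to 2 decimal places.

X̄̄ = (167 + 166 + 178 + 157 + 160 + 173 + 162 + 162 + 166) / 9 = 165.6667
s̄ = (24 + 28 + 23 + 24 + 26 + 16 + 30 + 21 + 20) / 9 = 23.5556
LCL = X̄̄ − A₃·s̄ = 165.6667 − 0.975 × 23.5556 = 142.7000

142.70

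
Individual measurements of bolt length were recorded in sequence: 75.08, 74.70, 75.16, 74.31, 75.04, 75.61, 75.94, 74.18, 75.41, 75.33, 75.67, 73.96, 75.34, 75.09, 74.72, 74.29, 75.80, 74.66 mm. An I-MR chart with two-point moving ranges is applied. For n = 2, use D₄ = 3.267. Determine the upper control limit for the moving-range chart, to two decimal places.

2.60

Moving ranges: 0.38, 0.46, 0.85, 0.73, 0.57, 0.33, 1.76, 1.23, 0.08, 0.34, 1.71, 1.38, 0.25, 0.37, 0.43, 1.51, 1.14; M̄R̄ = 13.5200 / 17 = 0.7953
UCL_MR = D₄·M̄R̄ = 3.267 × 0.7953 = 2.5982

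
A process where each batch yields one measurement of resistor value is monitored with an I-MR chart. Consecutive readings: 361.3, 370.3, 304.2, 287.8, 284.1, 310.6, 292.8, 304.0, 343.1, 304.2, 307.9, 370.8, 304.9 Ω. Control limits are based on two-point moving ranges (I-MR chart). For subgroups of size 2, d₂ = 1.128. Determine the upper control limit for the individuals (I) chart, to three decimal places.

X̄ = (361.3 + 370.3 + 304.2 + 287.8 + 284.1 + 310.6 + 292.8 + 304.0 + 343.1 + 304.2 + 307.9 + 370.8 + 304.9) / 13 = 318.9231
Moving ranges: 9.0, 66.1, 16.4, 3.7, 26.5, 17.8, 11.2, 39.1, 38.9, 3.7, 62.9, 65.9; M̄R̄ = 361.2000 / 12 = 30.1000
UCL = X̄ + 3·M̄R̄/d₂ = 318.9231 + 3 × 30.1000 / 1.128 = 398.9763

398.976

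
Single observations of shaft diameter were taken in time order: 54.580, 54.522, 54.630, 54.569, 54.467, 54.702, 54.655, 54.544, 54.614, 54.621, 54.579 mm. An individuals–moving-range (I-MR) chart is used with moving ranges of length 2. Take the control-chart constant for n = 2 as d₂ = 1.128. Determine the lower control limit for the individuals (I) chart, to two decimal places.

X̄ = (54.580 + 54.522 + 54.630 + 54.569 + 54.467 + 54.702 + 54.655 + 54.544 + 54.614 + 54.621 + 54.579) / 11 = 54.5894
Moving ranges: 0.058, 0.108, 0.061, 0.102, 0.235, 0.047, 0.111, 0.070, 0.007, 0.042; M̄R̄ = 0.8410 / 10 = 0.0841
LCL = X̄ − 3·M̄R̄/d₂ = 54.5894 − 3 × 0.0841 / 1.128 = 54.3657

54.37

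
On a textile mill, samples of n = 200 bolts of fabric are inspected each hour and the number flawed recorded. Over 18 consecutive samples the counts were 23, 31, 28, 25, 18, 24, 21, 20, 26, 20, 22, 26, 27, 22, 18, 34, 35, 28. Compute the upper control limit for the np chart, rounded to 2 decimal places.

38.89

p̄ = Σdᵢ / (k·n) = 448 / (18 × 200) = 0.12444
UCL = np̄ + 3·√(np̄(1−p̄)) = 24.8889 + 3 × √(24.8889×0.87556) = 24.8889 + 3 × 4.6681 = 38.8933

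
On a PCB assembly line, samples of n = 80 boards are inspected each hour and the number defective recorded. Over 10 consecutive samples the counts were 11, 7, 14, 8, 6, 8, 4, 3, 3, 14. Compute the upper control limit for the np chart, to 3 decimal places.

p̄ = Σdᵢ / (k·n) = 78 / (10 × 80) = 0.09750
UCL = np̄ + 3·√(np̄(1−p̄)) = 7.8000 + 3 × √(7.8000×0.90250) = 7.8000 + 3 × 2.6532 = 15.7596

15.760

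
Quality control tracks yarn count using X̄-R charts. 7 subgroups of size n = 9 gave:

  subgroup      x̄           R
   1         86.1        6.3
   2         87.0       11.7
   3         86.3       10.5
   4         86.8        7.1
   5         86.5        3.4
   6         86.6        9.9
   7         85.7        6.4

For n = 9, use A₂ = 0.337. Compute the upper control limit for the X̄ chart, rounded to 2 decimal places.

X̄̄ = (86.1 + 87.0 + 86.3 + 86.8 + 86.5 + 86.6 + 85.7) / 7 = 605.0000 / 7 = 86.4286
R̄ = (6.3 + 11.7 + 10.5 + 7.1 + 3.4 + 9.9 + 6.4) / 7 = 55.3000 / 7 = 7.9000
UCL = X̄̄ + A₂·R̄ = 86.4286 + 0.337 × 7.9000 = 89.0909

89.09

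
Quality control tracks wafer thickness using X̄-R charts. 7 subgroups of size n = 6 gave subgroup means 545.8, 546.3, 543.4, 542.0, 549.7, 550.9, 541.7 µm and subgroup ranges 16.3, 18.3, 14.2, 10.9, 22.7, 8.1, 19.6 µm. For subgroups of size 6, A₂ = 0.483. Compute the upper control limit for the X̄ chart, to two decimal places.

553.28

X̄̄ = (545.8 + 546.3 + 543.4 + 542.0 + 549.7 + 550.9 + 541.7) / 7 = 3819.8000 / 7 = 545.6857
R̄ = (16.3 + 18.3 + 14.2 + 10.9 + 22.7 + 8.1 + 19.6) / 7 = 110.1000 / 7 = 15.7286
UCL = X̄̄ + A₂·R̄ = 545.6857 + 0.483 × 15.7286 = 553.2826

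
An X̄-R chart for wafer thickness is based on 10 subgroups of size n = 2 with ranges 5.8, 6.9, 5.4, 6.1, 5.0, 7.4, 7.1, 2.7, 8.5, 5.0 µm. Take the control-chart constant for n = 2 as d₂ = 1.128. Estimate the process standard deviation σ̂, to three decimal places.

5.310

R̄ = (5.8 + 6.9 + 5.4 + 6.1 + 5.0 + 7.4 + 7.1 + 2.7 + 8.5 + 5.0) / 10 = 5.9900
σ̂ = R̄ / d₂ = 5.9900 / 1.128 = 5.3103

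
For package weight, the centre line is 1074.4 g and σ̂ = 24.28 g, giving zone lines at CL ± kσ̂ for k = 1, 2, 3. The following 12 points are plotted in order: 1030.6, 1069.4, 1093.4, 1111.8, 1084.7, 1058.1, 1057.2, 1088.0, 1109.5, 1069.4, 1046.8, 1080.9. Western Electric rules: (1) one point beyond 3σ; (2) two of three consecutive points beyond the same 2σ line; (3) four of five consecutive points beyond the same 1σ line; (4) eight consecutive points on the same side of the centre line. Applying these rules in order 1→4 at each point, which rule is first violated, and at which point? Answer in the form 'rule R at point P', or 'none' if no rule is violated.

none

Zone of each point (C = within 1σ̂, B = 1σ̂–2σ̂, A = 2σ̂–3σ̂, * = beyond 3σ̂; sign = side of CL): 1:-B, 2:-C, 3:+C, 4:+B, 5:+C, 6:-C, 7:-C, 8:+C, 9:+B, 10:-C, 11:-B, 12:+C
No rule fires across all 12 points.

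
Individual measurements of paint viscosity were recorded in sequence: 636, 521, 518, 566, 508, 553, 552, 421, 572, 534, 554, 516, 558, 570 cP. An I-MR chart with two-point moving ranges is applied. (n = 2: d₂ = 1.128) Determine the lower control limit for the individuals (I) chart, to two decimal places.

397.74

X̄ = (636 + 521 + 518 + 566 + 508 + 553 + 552 + 421 + 572 + 534 + 554 + 516 + 558 + 570) / 14 = 541.3571
Moving ranges: 115, 3, 48, 58, 45, 1, 131, 151, 38, 20, 38, 42, 12; M̄R̄ = 702.0000 / 13 = 54.0000
LCL = X̄ − 3·M̄R̄/d₂ = 541.3571 − 3 × 54.0000 / 1.128 = 397.7401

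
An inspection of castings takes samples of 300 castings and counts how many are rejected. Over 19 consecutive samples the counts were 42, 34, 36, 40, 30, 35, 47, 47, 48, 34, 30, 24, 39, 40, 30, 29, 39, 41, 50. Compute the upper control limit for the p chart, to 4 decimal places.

p̄ = Σdᵢ / (k·n) = 715 / (19 × 300) = 0.12544
UCL = p̄ + 3·√(p̄(1−p̄)/n) = 0.12544 + 3 × √(0.12544×0.87456/300) = 0.12544 + 3 × 0.01912 = 0.18281

0.1828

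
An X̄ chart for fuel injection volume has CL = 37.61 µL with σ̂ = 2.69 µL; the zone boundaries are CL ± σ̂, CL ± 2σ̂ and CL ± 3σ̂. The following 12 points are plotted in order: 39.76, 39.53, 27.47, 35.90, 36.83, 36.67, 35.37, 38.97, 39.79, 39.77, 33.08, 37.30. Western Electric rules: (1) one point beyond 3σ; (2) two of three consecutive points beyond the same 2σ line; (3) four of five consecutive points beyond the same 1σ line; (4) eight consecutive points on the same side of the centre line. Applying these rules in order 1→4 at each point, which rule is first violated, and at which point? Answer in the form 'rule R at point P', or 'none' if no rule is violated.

Zone of each point (C = within 1σ̂, B = 1σ̂–2σ̂, A = 2σ̂–3σ̂, * = beyond 3σ̂; sign = side of CL): 1:+C, 2:+C, 3:-*, 4:-C, 5:-C, 6:-C, 7:-C, 8:+C, 9:+C, 10:+C, 11:-B, 12:-C
Rule 1 (one point beyond the 3σ limits) is satisfied at point 3.

rule 1 at point 3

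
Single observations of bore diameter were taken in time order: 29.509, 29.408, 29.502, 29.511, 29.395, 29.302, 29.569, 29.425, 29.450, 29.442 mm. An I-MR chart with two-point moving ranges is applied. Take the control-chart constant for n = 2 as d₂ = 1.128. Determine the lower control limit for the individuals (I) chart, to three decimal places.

X̄ = (29.509 + 29.408 + 29.502 + 29.511 + 29.395 + 29.302 + 29.569 + 29.425 + 29.450 + 29.442) / 10 = 29.4513
Moving ranges: 0.101, 0.094, 0.009, 0.116, 0.093, 0.267, 0.144, 0.025, 0.008; M̄R̄ = 0.8570 / 9 = 0.0952
LCL = X̄ − 3·M̄R̄/d₂ = 29.4513 − 3 × 0.0952 / 1.128 = 29.1980

29.198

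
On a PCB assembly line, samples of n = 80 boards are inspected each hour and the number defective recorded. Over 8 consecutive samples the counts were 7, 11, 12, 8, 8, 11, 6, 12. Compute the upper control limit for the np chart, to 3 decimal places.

p̄ = Σdᵢ / (k·n) = 75 / (8 × 80) = 0.11719
UCL = np̄ + 3·√(np̄(1−p̄)) = 9.3750 + 3 × √(9.3750×0.88281) = 9.3750 + 3 × 2.8769 = 18.0056

18.006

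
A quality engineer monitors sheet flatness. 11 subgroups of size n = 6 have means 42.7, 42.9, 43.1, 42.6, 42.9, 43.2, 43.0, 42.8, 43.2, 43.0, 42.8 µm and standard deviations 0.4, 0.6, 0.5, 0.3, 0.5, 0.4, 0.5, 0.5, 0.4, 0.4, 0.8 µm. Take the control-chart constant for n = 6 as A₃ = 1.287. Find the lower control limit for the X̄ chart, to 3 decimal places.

42.307

X̄̄ = (42.7 + 42.9 + 43.1 + 42.6 + 42.9 + 43.2 + 43.0 + 42.8 + 43.2 + 43.0 + 42.8) / 11 = 42.9273
s̄ = (0.4 + 0.6 + 0.5 + 0.3 + 0.5 + 0.4 + 0.5 + 0.5 + 0.4 + 0.4 + 0.8) / 11 = 0.4818
LCL = X̄̄ − A₃·s̄ = 42.9273 − 1.287 × 0.4818 = 42.3072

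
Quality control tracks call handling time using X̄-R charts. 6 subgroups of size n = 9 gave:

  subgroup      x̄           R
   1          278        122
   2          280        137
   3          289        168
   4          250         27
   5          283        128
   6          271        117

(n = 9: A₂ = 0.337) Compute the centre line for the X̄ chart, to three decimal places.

X̄̄ = (278 + 280 + 289 + 250 + 283 + 271) / 6 = 1651.0000 / 6 = 275.1667
CL = X̄̄ = 275.1667

275.167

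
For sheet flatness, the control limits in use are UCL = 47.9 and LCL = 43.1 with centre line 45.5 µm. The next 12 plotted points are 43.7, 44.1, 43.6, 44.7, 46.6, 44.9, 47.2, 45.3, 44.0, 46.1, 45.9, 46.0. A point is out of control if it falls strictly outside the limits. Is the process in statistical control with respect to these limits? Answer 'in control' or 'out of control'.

in control

All 12 points lie within [43.1, 47.9].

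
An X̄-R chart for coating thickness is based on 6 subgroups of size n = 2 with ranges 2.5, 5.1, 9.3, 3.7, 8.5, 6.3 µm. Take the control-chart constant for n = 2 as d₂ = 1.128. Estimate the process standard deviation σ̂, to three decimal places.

R̄ = (2.5 + 5.1 + 9.3 + 3.7 + 8.5 + 6.3) / 6 = 5.9000
σ̂ = R̄ / d₂ = 5.9000 / 1.128 = 5.2305

5.230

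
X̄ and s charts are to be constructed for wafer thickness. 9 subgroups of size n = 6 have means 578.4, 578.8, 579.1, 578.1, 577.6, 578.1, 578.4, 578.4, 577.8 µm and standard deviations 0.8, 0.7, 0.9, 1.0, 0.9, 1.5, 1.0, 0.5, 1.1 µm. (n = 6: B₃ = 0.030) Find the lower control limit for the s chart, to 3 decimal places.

0.028

s̄ = (0.8 + 0.7 + 0.9 + 1.0 + 0.9 + 1.5 + 1.0 + 0.5 + 1.1) / 9 = 0.9333
LCL_s = B₃·s̄ = 0.030 × 0.9333 = 0.0280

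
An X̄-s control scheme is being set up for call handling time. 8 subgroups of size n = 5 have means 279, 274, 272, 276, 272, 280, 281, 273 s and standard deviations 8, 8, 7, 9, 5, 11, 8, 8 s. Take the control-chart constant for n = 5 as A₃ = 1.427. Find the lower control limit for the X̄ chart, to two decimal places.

X̄̄ = (279 + 274 + 272 + 276 + 272 + 280 + 281 + 273) / 8 = 275.8750
s̄ = (8 + 8 + 7 + 9 + 5 + 11 + 8 + 8) / 8 = 8.0000
LCL = X̄̄ − A₃·s̄ = 275.8750 − 1.427 × 8.0000 = 264.4590

264.46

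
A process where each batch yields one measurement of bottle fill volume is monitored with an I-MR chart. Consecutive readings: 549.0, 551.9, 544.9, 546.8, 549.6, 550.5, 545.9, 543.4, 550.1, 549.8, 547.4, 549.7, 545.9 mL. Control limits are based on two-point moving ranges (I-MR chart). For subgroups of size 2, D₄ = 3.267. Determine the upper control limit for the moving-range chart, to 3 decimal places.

10.373

Moving ranges: 2.9, 7.0, 1.9, 2.8, 0.9, 4.6, 2.5, 6.7, 0.3, 2.4, 2.3, 3.8; M̄R̄ = 38.1000 / 12 = 3.1750
UCL_MR = D₄·M̄R̄ = 3.267 × 3.1750 = 10.3727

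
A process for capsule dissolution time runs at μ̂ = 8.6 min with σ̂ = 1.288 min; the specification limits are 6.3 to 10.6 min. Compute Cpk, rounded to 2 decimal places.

0.52

Cpu = (USL − μ̂) / (3σ̂) = (10.6 − 8.6) / (3 × 1.288) = 0.5176; Cpl = (μ̂ − LSL) / (3σ̂) = (8.6 − 6.3) / (3 × 1.288) = 0.5952; Cpk = min(Cpu, Cpl) = 0.5176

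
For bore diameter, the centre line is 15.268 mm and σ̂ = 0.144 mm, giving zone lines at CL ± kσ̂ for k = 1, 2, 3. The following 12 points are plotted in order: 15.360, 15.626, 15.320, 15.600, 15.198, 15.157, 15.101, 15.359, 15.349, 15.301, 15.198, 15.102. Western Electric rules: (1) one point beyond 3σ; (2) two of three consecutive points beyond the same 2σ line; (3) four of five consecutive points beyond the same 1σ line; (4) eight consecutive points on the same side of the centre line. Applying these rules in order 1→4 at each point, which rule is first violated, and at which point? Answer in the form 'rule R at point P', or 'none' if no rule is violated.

Zone of each point (C = within 1σ̂, B = 1σ̂–2σ̂, A = 2σ̂–3σ̂, * = beyond 3σ̂; sign = side of CL): 1:+C, 2:+A, 3:+C, 4:+A, 5:-C, 6:-C, 7:-B, 8:+C, 9:+C, 10:+C, 11:-C, 12:-B
Rule 2 (two of three consecutive points beyond the same 2σ limit) is satisfied at point 4.

rule 2 at point 4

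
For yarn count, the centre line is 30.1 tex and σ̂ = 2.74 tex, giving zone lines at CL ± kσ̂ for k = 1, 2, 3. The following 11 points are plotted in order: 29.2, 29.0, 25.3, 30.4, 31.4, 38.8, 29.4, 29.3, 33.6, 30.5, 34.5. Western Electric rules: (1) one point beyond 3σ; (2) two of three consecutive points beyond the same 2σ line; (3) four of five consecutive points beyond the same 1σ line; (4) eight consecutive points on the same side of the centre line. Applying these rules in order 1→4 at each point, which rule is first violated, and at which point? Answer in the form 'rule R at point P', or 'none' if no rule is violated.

Zone of each point (C = within 1σ̂, B = 1σ̂–2σ̂, A = 2σ̂–3σ̂, * = beyond 3σ̂; sign = side of CL): 1:-C, 2:-C, 3:-B, 4:+C, 5:+C, 6:+*, 7:-C, 8:-C, 9:+B, 10:+C, 11:+B
Rule 1 (one point beyond the 3σ limits) is satisfied at point 6.

rule 1 at point 6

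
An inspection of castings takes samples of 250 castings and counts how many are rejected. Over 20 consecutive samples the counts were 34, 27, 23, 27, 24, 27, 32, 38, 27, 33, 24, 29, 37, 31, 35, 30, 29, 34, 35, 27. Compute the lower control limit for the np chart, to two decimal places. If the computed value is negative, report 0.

14.70

p̄ = Σdᵢ / (k·n) = 603 / (20 × 250) = 0.12060
LCL = np̄ − 3·√(np̄(1−p̄)) = 30.1500 − 3 × 5.1492 = 14.7025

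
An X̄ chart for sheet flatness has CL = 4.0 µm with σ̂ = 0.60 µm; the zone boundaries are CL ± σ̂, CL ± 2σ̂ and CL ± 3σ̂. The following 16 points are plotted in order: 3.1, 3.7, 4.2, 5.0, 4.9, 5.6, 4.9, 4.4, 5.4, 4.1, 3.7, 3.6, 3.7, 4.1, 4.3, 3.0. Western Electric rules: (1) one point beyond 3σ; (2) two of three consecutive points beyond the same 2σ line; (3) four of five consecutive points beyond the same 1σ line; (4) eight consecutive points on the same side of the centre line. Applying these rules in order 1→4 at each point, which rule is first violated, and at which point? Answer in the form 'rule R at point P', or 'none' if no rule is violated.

Zone of each point (C = within 1σ̂, B = 1σ̂–2σ̂, A = 2σ̂–3σ̂, * = beyond 3σ̂; sign = side of CL): 1:-B, 2:-C, 3:+C, 4:+B, 5:+B, 6:+A, 7:+B, 8:+C, 9:+A, 10:+C, 11:-C, 12:-C, 13:-C, 14:+C, 15:+C, 16:-B
Rule 3 (four of five consecutive points beyond the same 1σ limit) is satisfied at point 7.

rule 3 at point 7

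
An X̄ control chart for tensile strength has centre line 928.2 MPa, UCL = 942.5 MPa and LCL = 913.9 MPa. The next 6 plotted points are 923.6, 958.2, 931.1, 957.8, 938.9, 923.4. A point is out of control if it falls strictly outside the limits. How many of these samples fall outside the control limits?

2

Compare each point to [913.9, 942.5]: sample 2 = 958.2 > UCL; sample 4 = 957.8 > UCL.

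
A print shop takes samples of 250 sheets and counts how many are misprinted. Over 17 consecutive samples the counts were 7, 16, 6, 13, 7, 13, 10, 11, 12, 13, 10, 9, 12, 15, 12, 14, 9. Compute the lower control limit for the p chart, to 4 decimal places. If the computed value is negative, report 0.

0.0054

p̄ = Σdᵢ / (k·n) = 189 / (17 × 250) = 0.04447
LCL = p̄ − 3·√(p̄(1−p̄)/n) = 0.04447 − 3 × 0.01304 = 0.00536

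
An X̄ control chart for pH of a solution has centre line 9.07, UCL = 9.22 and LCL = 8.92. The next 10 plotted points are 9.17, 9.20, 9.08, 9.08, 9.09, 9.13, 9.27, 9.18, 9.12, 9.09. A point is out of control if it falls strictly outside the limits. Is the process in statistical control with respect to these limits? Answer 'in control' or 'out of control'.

out of control

Compare each point to [8.92, 9.22]: sample 7 = 9.27 > UCL.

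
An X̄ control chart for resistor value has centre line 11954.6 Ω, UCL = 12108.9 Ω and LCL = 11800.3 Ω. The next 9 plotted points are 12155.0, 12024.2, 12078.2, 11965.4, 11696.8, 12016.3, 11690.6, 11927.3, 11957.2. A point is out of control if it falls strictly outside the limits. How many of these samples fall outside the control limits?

3

Compare each point to [11800.3, 12108.9]: sample 1 = 12155.0 > UCL; sample 5 = 11696.8 < LCL; sample 7 = 11690.6 < LCL.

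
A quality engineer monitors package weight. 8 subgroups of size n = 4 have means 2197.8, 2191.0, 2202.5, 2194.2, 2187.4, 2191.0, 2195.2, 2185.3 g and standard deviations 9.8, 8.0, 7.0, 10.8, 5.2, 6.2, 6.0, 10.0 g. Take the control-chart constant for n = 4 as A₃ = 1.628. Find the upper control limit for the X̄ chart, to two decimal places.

X̄̄ = (2197.8 + 2191.0 + 2202.5 + 2194.2 + 2187.4 + 2191.0 + 2195.2 + 2185.3) / 8 = 2193.0500
s̄ = (9.8 + 8.0 + 7.0 + 10.8 + 5.2 + 6.2 + 6.0 + 10.0) / 8 = 7.8750
UCL = X̄̄ + A₃·s̄ = 2193.0500 + 1.628 × 7.8750 = 2205.8705

2205.87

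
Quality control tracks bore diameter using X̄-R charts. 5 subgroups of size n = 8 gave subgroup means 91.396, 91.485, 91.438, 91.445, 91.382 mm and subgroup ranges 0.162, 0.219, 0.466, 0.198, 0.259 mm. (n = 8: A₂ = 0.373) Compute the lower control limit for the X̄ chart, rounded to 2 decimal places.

91.33

X̄̄ = (91.396 + 91.485 + 91.438 + 91.445 + 91.382) / 5 = 457.1460 / 5 = 91.4292
R̄ = (0.162 + 0.219 + 0.466 + 0.198 + 0.259) / 5 = 1.3040 / 5 = 0.2608
LCL = X̄̄ − A₂·R̄ = 91.4292 − 0.373 × 0.2608 = 91.3319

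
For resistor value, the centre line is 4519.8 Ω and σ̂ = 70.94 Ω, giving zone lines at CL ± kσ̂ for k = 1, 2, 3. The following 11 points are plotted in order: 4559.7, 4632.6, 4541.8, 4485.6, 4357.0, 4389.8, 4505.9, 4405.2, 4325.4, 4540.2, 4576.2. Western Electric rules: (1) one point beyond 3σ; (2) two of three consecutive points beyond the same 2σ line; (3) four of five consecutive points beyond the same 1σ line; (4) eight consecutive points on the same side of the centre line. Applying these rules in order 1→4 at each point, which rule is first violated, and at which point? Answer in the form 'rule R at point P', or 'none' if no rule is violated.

rule 3 at point 9

Zone of each point (C = within 1σ̂, B = 1σ̂–2σ̂, A = 2σ̂–3σ̂, * = beyond 3σ̂; sign = side of CL): 1:+C, 2:+B, 3:+C, 4:-C, 5:-A, 6:-B, 7:-C, 8:-B, 9:-A, 10:+C, 11:+C
Rule 3 (four of five consecutive points beyond the same 1σ limit) is satisfied at point 9.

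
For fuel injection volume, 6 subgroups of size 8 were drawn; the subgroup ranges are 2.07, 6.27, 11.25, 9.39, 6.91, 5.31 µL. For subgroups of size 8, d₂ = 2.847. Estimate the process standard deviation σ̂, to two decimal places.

R̄ = (2.07 + 6.27 + 11.25 + 9.39 + 6.91 + 5.31) / 6 = 6.8667
σ̂ = R̄ / d₂ = 6.8667 / 2.847 = 2.4119

2.41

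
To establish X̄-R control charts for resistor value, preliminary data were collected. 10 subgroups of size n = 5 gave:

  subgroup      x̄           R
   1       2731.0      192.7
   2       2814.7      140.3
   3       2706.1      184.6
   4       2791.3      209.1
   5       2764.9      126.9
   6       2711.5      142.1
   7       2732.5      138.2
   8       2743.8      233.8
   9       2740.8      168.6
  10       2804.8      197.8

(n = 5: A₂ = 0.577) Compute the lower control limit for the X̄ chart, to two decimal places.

2654.08

X̄̄ = (2731.0 + 2814.7 + 2706.1 + 2791.3 + 2764.9 + 2711.5 + 2732.5 + 2743.8 + 2740.8 + 2804.8) / 10 = 27541.4000 / 10 = 2754.1400
R̄ = (192.7 + 140.3 + 184.6 + 209.1 + 126.9 + 142.1 + 138.2 + 233.8 + 168.6 + 197.8) / 10 = 1734.1000 / 10 = 173.4100
LCL = X̄̄ − A₂·R̄ = 2754.1400 − 0.577 × 173.4100 = 2654.0824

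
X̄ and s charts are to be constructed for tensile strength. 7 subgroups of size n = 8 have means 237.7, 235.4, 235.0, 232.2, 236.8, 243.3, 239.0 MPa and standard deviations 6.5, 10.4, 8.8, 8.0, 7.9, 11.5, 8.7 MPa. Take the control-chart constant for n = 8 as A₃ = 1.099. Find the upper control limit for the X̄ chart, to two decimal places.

246.76

X̄̄ = (237.7 + 235.4 + 235.0 + 232.2 + 236.8 + 243.3 + 239.0) / 7 = 237.0571
s̄ = (6.5 + 10.4 + 8.8 + 8.0 + 7.9 + 11.5 + 8.7) / 7 = 8.8286
UCL = X̄̄ + A₃·s̄ = 237.0571 + 1.099 × 8.8286 = 246.7597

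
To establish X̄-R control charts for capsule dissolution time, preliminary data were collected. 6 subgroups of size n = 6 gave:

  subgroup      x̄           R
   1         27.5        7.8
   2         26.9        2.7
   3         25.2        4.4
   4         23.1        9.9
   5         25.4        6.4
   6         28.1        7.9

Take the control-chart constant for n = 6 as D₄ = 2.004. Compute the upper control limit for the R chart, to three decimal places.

R̄ = (7.8 + 2.7 + 4.4 + 9.9 + 6.4 + 7.9) / 6 = 39.1000 / 6 = 6.5167
UCL_R = D₄·R̄ = 2.004 × 6.5167 = 13.0594

13.059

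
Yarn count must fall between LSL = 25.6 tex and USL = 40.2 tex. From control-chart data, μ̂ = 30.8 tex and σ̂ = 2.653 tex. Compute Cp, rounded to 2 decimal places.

Cp = (USL − LSL) / (6σ̂) = (40.2 − 25.6) / (6 × 2.653) = 14.6000 / 15.9180 = 0.9172

0.92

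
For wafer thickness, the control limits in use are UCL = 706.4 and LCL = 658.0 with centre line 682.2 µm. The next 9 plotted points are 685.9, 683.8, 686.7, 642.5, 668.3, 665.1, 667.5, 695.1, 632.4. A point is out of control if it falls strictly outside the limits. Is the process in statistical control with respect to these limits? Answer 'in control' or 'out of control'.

out of control

Compare each point to [658.0, 706.4]: sample 4 = 642.5 < LCL; sample 9 = 632.4 < LCL.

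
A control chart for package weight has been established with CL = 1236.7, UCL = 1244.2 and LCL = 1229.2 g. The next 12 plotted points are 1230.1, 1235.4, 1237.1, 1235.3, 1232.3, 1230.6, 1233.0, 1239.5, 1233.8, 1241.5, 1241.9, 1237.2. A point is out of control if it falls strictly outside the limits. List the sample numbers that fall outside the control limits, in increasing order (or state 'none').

All 12 points lie within [1229.2, 1244.2].

none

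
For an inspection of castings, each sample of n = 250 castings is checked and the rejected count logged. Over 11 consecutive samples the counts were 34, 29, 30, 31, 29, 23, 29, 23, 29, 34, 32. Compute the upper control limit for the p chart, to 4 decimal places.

p̄ = Σdᵢ / (k·n) = 323 / (11 × 250) = 0.11745
UCL = p̄ + 3·√(p̄(1−p̄)/n) = 0.11745 + 3 × √(0.11745×0.88255/250) = 0.11745 + 3 × 0.02036 = 0.17854

0.1785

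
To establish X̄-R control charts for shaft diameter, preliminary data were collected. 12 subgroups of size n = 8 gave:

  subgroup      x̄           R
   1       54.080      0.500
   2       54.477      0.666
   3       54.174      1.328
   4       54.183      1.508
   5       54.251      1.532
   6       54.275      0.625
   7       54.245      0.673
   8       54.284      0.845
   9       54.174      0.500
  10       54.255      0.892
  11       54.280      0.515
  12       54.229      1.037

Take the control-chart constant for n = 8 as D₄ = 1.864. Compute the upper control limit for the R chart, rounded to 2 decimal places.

R̄ = (0.500 + 0.666 + 1.328 + 1.508 + 1.532 + 0.625 + 0.673 + 0.845 + 0.500 + 0.892 + 0.515 + 1.037) / 12 = 10.6210 / 12 = 0.8851
UCL_R = D₄·R̄ = 1.864 × 0.8851 = 1.6498

1.65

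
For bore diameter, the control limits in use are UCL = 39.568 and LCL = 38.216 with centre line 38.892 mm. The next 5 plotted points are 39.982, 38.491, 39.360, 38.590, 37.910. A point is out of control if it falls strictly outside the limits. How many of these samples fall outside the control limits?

2

Compare each point to [38.216, 39.568]: sample 1 = 39.982 > UCL; sample 5 = 37.910 < LCL.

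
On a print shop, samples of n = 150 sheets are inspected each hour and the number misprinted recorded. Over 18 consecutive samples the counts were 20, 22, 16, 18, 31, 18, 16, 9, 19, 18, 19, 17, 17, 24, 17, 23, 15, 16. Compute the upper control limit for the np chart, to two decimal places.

30.72

p̄ = Σdᵢ / (k·n) = 335 / (18 × 150) = 0.12407
UCL = np̄ + 3·√(np̄(1−p̄)) = 18.6111 + 3 × √(18.6111×0.87593) = 18.6111 + 3 × 4.0376 = 30.7238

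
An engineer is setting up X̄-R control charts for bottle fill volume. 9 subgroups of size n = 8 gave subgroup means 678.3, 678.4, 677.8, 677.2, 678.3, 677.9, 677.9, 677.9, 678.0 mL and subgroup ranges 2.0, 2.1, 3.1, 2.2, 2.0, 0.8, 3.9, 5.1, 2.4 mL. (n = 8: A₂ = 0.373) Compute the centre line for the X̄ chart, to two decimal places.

X̄̄ = (678.3 + 678.4 + 677.8 + 677.2 + 678.3 + 677.9 + 677.9 + 677.9 + 678.0) / 9 = 6101.7000 / 9 = 677.9667
CL = X̄̄ = 677.9667

677.97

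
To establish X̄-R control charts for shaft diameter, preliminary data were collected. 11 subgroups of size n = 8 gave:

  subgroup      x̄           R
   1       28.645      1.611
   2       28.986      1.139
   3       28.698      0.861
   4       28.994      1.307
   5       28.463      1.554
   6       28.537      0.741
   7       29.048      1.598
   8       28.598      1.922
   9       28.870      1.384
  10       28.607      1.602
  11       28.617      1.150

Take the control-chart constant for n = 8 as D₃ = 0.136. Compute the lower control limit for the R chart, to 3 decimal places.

R̄ = (1.611 + 1.139 + 0.861 + 1.307 + 1.554 + 0.741 + 1.598 + 1.922 + 1.384 + 1.602 + 1.150) / 11 = 14.8690 / 11 = 1.3517
LCL_R = D₃·R̄ = 0.136 × 1.3517 = 0.1838

0.184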